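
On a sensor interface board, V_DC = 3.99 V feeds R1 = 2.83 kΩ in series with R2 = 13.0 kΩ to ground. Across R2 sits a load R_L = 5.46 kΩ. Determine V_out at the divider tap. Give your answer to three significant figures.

The load sits in parallel with R2, giving an effective lower resistance R2' = R2·R_L/(R2+R_L) = 3.845 kΩ.
Then V_out = V_DC · R2'/(R1 + R2') = 3.99 × 3.845/6.675 = 2.298 V.
(Unloaded it would be 3.28 V; the load pulls it down.)

V_out ≈ 2.30 V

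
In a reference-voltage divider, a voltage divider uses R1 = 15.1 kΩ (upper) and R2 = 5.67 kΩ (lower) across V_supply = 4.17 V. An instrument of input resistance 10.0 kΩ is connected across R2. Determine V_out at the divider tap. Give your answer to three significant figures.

The load sits in parallel with R2, giving an effective lower resistance R2' = R2·R_L/(R2+R_L) = 3.618 kΩ.
Voltage divider with the loaded lower leg: V_out = 4.17 × 3.618/(15.1 + 3.618) = 4.17 × 0.1933 = 0.8061 V.

V_out ≈ 0.806 V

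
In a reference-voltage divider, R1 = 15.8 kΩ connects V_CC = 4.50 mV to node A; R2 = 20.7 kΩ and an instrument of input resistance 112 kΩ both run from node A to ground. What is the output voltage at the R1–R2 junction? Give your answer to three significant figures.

V_out ≈ 2.36 mV

R2 ‖ R_L = (20.7 × 112)/(20.7 + 112) = 17.47 kΩ.
Voltage divider with the loaded lower leg: V_out = 4.50 × 17.47/(15.8 + 17.47) = 4.50 × 0.5251 = 2.363 mV.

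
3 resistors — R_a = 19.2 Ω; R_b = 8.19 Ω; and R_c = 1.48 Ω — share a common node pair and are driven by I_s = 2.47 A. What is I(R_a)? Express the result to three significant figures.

I ≈ 0.151 A

ΣG = 1/19.2 + 1/8.19 + 1/1.48 = 0.8499.
R_a takes the fraction G_k/ΣG = 0.05208/0.8499 = 0.06128, so I = 2.47 × 0.06128 = 0.1514 A.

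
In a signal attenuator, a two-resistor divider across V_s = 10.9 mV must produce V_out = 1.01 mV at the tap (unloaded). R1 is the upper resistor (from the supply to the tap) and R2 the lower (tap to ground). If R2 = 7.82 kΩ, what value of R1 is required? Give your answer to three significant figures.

R1 ≈ 76.6 kΩ

Required fraction k = V_out/V_s = 0.09266.
So R1 = R2 · (V_s/V_out − 1) = 7.82 × (10.9/1.01 − 1) = 7.82 × 9.792 = 76.57 kΩ.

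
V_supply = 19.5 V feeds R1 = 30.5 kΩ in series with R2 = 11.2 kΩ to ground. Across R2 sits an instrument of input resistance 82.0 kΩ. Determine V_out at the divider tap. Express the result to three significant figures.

V_out ≈ 4.76 V

R2 ‖ R_L = (11.2 × 82.0)/(11.2 + 82.0) = 9.854 kΩ.
Now apply the divider: V_out = 19.5 × 0.2442 = 4.762 V.
(Unloaded it would be 5.24 V; the load pulls it down.)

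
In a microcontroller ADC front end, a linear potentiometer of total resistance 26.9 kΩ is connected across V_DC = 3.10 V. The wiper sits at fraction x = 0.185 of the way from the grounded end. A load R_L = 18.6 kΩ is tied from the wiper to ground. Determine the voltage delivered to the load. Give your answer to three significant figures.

The pot divides into 21.92 kΩ above the wiper and 4.976 kΩ below.
R_L loads the lower segment: effective lower R = 3.926 kΩ.
Loaded-divider output: V_out = 3.10 × 0.1519 = 0.4708 V.

V_out ≈ 0.471 V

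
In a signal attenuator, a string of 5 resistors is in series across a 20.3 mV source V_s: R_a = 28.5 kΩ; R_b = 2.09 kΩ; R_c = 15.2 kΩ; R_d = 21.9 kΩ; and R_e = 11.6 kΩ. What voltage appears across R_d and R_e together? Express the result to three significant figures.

V ≈ 8.58 mV

ΣR = 28.5 + 2.09 + 15.2 + 21.9 + 11.6 = 79.29 kΩ.
R_{R_d..R_e} = 21.9 + 11.6 = 33.50 kΩ.
V = V_s · R/ΣR = 20.3 × 0.4225 = 8.577 mV.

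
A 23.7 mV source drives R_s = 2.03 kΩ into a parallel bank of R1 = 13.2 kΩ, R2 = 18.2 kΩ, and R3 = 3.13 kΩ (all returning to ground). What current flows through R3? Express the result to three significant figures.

I ≈ 3.96 µA

Combine the parallel branches: R_p = (1/13.2 + 1/18.2 + 1/3.13)⁻¹ = 2.221 kΩ.
V_A by voltage divider: V_A = 23.7 × 2.221/(2.03 + 2.221) = 12.38 mV.
I(R3) = V_A / R3 = 12.38/3.13 = 3.956 µA.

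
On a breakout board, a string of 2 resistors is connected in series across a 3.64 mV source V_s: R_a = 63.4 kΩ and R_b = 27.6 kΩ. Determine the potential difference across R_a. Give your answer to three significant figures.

V ≈ 2.54 mV

ΣR = 63.4 + 27.6 = 91.00 kΩ.
Voltage divider: V = V_s · (63.40 / 91.00) = 3.64 × 0.6967 = 2.536 mV.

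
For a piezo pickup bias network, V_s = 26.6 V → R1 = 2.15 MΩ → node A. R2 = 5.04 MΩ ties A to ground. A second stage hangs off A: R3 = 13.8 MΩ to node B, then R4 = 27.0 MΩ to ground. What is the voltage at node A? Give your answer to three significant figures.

Looking into the second stage from A: R3 + R4 = 40.80 MΩ appears in parallel with R2.
R2 ‖ (R3+R4) = 4.486 MΩ.
V_A = 26.6 × 4.486/(2.15 + 4.486) = 17.98 V.

V_A ≈ 18.0 V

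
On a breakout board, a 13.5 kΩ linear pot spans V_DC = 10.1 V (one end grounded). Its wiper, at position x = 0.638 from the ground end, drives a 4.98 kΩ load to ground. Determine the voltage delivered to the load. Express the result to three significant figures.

The pot divides into 4.887 kΩ above the wiper and 8.613 kΩ below.
Lower segment in parallel with the load: 8.613 ‖ 4.98 = 3.156 kΩ.
Loaded-divider output: V_out = 10.1 × 0.3924 = 3.963 V.

V_out ≈ 3.96 V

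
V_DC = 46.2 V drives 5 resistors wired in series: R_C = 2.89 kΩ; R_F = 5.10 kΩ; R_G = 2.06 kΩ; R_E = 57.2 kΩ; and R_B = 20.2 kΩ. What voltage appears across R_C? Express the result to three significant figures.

Total series resistance ΣR = 2.89 + 5.10 + 2.06 + 57.2 + 20.2 = 87.45 kΩ.
V = V_DC · R/ΣR = 46.2 × 0.03305 = 1.527 V.

V ≈ 1.53 V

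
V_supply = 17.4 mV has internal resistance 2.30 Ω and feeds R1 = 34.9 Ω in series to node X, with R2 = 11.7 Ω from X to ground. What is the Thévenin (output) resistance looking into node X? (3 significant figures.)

R1' = 2.30 + 34.9 = 37.20 Ω (source resistance + R1).
With V_supply suppressed (replaced by a short), R_th = R1' ‖ R2 = (37.20 × 11.7)/(37.20 + 11.7) = 8.901 Ω.

R_th ≈ 8.90 Ω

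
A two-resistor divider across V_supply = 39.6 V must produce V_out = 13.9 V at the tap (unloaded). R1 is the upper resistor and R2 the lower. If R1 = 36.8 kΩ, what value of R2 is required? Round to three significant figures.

The divider ratio is R2/(R1+R2) = 13.9/39.6 = 0.3510.
So R2 = R1 · V_out/(V_supply − V_out) = 36.8 × 13.9/(39.6 − 13.9) = 36.8 × 0.5409 = 19.90 kΩ.

R2 ≈ 19.9 kΩ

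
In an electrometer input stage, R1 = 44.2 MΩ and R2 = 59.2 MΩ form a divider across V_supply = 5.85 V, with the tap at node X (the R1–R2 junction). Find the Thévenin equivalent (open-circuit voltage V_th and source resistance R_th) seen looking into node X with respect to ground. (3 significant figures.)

V_th ≈ 3.35 V, R_th ≈ 25.3 MΩ

V_th is the unloaded tap voltage: V_supply · R2/(R1+R2) = 5.85 × 0.5725 = 3.349 V.
Looking into X with the source shorted: R_th = R1·R2/(R1+R2) = 44.20 × 59.2/103.4 = 25.31 MΩ.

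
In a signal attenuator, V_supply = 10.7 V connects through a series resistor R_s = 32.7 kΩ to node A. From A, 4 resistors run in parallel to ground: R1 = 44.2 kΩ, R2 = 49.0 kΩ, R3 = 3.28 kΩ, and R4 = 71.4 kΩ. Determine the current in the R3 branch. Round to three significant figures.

Parallel bank: R_p = 1/(1/44.2 + 1/49.0 + 1/3.28 + 1/71.4) = 2.763 kΩ.
V_A = 10.7 × 2.763/35.46 = 0.8337 V.
I(R3) = V_A / R3 = 0.8337/3.28 = 0.2542 mA.

I ≈ 0.254 mA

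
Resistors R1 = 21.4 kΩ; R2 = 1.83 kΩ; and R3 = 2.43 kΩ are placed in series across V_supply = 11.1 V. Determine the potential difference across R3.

Total series resistance ΣR = 21.4 + 1.83 + 2.43 = 25.66 kΩ.
V = V_supply · R/ΣR = 11.1 × 0.09470 = 1.051 V.

V ≈ 1.05 V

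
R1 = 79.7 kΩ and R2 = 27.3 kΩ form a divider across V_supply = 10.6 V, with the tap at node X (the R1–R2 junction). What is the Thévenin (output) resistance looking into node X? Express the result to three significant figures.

Zeroing V_supply shorts the top of R1 to ground, so R_th = R1 ‖ R2 = 20.33 kΩ.

R_th ≈ 20.3 kΩ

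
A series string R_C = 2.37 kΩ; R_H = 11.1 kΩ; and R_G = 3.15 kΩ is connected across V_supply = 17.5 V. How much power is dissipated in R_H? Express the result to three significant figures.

P ≈ 12.3 mW

The common current is I = 17.5/16.62 = 1.053 mA.
V(R_H) = I·R = 11.69 V; P = V·I = 11.69 × 1.053 = 12.31 mW.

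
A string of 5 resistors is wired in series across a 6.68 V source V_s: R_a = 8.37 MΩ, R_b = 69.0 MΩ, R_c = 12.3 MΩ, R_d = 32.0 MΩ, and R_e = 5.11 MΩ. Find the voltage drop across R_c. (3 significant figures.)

V ≈ 0.648 V

Series total: ΣR = 8.37 + 69.0 + 12.3 + 32.0 + 5.11 = 126.8 MΩ.
Voltage divider: V = V_s · (12.30 / 126.8) = 6.68 × 0.09702 = 0.6481 V.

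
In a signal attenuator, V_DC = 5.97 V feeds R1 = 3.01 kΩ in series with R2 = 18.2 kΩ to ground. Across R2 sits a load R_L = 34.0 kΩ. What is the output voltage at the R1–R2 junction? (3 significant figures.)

V_out ≈ 4.76 V

First combine the lower leg with the load: R2 ‖ R_L = 11.85 kΩ.
Then V_out = V_DC · R2'/(R1 + R2') = 5.97 × 11.85/14.86 = 4.761 V.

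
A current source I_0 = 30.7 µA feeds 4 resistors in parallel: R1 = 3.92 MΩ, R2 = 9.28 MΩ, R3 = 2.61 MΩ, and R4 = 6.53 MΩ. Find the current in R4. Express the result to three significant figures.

Total conductance ΣG = 1/3.92 + 1/9.28 + 1/2.61 + 1/6.53 = 0.8991 (units of 1/MΩ).
By the current-divider rule, I = I_0 · G_k/ΣG = 30.7 × 0.1703 = 5.229 µA.

I ≈ 5.23 µA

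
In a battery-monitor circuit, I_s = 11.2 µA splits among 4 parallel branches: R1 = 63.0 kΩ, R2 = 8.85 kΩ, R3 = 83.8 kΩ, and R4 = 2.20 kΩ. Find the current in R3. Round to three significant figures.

I ≈ 0.224 µA

Total conductance ΣG = 1/63.0 + 1/8.85 + 1/83.8 + 1/2.20 = 0.5953 (units of 1/kΩ).
R3 takes the fraction G_k/ΣG = 0.01193/0.5953 = 0.02004, so I = 11.2 × 0.02004 = 0.2245 µA.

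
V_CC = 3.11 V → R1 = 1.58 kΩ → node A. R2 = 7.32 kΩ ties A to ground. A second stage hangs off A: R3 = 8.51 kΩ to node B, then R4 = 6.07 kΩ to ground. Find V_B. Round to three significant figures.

V_B ≈ 0.978 V

Node A sees R2 in parallel with the series input of stage 2, R3 + R4 = 14.58 kΩ.
R2 ‖ (R3+R4) = 4.873 kΩ.
V_A = 3.11 × 4.873/(1.58 + 4.873) = 2.349 V.
V_B = V_A × 0.4163 = 0.9778 V.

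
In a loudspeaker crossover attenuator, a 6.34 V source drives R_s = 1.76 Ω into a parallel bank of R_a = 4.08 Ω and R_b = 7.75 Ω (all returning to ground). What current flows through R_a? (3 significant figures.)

Equivalent of the parallel group: R_p = 2.673 Ω.
Node voltage V_A = V_CC · R_p/(R_s + R_p) = 6.34 × 0.6030 = 3.823 V.
I(R_a) = V_A / R_a = 3.823/4.08 = 0.9370 A.

I ≈ 0.937 A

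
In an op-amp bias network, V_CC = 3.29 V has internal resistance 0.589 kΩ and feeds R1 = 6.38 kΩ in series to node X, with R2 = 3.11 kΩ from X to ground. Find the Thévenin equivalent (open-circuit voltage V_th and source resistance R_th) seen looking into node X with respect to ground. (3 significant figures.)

V_th ≈ 1.02 V, R_th ≈ 2.15 kΩ

R1' = 0.589 + 6.38 = 6.969 kΩ (source resistance + R1).
With X open, the divider is unloaded: V_th = 3.29 × 3.11/10.08 = 1.015 V.
With V_CC suppressed (replaced by a short), R_th = R1' ‖ R2 = (6.969 × 3.11)/(6.969 + 3.11) = 2.150 kΩ.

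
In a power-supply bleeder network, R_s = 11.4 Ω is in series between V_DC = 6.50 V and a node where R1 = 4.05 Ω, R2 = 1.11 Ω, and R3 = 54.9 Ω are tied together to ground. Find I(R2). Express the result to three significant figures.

I ≈ 0.410 A

Combine the parallel branches: R_p = (1/4.05 + 1/1.11 + 1/54.9)⁻¹ = 0.8576 Ω.
V_A by voltage divider: V_A = 6.50 × 0.8576/(11.4 + 0.8576) = 0.4548 V.
Branch current I = V_A/R2 = 0.4548/1.11 = 0.4097 A.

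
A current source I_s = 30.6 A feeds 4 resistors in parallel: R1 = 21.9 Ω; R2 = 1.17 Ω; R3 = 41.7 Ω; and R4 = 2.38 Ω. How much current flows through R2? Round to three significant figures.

I ≈ 19.5 A

Conductances: ΣG = 1/21.9 + 1/1.17 + 1/41.7 + 1/2.38 = 1.345 (1/Ω).
Current divider: I(R2) = I_s · G_k/ΣG = 30.6 × (0.8547/1.345) = 30.6 × 0.6357 = 19.45 A.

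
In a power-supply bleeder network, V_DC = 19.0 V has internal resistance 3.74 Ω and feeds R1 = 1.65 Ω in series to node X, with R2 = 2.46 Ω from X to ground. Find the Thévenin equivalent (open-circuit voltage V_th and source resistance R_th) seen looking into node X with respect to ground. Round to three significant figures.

V_th ≈ 5.95 V, R_th ≈ 1.69 Ω

R1' = 3.74 + 1.65 = 5.390 Ω (source resistance + R1).
V_th is the unloaded tap voltage: V_DC · R2/(R1'+R2) = 19.0 × 0.3134 = 5.954 V.
With V_DC suppressed (replaced by a short), R_th = R1' ‖ R2 = (5.390 × 2.46)/(5.390 + 2.46) = 1.689 Ω.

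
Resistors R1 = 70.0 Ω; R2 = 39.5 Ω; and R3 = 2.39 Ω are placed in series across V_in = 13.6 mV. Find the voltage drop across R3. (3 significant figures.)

Total series resistance ΣR = 70.0 + 39.5 + 2.39 = 111.9 Ω.
By the voltage-divider rule, V = 13.6 × 2.390/111.9 = 0.2905 mV.

V ≈ 0.290 mV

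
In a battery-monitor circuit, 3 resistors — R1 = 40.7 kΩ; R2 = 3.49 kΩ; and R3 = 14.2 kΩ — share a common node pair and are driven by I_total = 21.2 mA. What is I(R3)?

I ≈ 3.91 mA

ΣG = 1/40.7 + 1/3.49 + 1/14.2 = 0.3815.
Current divider: I(R3) = I_total · G_k/ΣG = 21.2 × (0.07042/0.3815) = 21.2 × 0.1846 = 3.913 mA.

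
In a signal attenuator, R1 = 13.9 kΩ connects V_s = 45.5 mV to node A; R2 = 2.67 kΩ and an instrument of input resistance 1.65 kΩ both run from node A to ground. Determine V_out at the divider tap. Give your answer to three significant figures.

V_out ≈ 3.11 mV

R2 ‖ R_L = (2.67 × 1.65)/(2.67 + 1.65) = 1.020 kΩ.
Now apply the divider: V_out = 45.5 × 0.06835 = 3.110 mV.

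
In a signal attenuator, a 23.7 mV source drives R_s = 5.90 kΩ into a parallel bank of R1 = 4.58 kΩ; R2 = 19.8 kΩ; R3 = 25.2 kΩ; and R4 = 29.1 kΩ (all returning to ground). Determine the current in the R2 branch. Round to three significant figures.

Combine the parallel branches: R_p = (1/4.58 + 1/19.8 + 1/25.2 + 1/29.1)⁻¹ = 2.916 kΩ.
V_A by voltage divider: V_A = 23.7 × 2.916/(5.90 + 2.916) = 7.840 mV.
Branch current I = V_A/R2 = 7.840/19.8 = 0.3959 µA.

I ≈ 0.396 µA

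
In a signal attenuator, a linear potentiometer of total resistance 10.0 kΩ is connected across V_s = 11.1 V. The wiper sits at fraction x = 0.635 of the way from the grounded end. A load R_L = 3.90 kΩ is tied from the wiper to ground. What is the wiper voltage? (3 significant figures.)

Lower segment x·R_p = 6.350 kΩ; upper segment (1−x)·R_p = 3.650 kΩ.
(x·R_p) ‖ R_L = 2.416 kΩ.
V_out = 11.1 × 2.416/(3.650 + 2.416) = 4.421 V.
(Unloaded: V_out = x·V_s = 7.05 V.)

V_out ≈ 4.42 V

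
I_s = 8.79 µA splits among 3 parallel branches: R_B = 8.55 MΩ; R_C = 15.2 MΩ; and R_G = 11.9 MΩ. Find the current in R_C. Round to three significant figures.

I ≈ 2.17 µA

ΣG = 1/8.55 + 1/15.2 + 1/11.9 = 0.2668.
R_C takes the fraction G_k/ΣG = 0.06579/0.2668 = 0.2466, so I = 8.79 × 0.2466 = 2.168 µA.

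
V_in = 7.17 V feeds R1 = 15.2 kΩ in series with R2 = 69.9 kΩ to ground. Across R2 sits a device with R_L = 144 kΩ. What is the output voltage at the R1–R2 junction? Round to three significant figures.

V_out ≈ 5.42 V

First combine the lower leg with the load: R2 ‖ R_L = 47.06 kΩ.
Now apply the divider: V_out = 7.17 × 0.7559 = 5.419 V.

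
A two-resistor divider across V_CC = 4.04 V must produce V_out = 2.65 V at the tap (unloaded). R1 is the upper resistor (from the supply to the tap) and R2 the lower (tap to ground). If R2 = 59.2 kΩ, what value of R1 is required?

R1 ≈ 31.1 kΩ

The divider ratio is R2/(R1+R2) = 2.65/4.04 = 0.6559.
So R1 = R2 · (V_CC/V_out − 1) = 59.2 × (4.04/2.65 − 1) = 59.2 × 0.5245 = 31.05 kΩ.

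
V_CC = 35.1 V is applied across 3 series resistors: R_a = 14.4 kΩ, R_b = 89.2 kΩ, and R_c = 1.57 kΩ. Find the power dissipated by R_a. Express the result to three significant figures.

P ≈ 1.60 mW

The common current is I = 35.1/105.2 = 0.3337 mA.
P = I²R = 0.1114 × 14.4 = 1.604 mW.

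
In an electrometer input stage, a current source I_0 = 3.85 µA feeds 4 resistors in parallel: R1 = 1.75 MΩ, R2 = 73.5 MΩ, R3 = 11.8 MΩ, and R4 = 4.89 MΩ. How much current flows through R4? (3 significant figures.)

Conductances: ΣG = 1/1.75 + 1/73.5 + 1/11.8 + 1/4.89 = 0.8743 (1/MΩ).
By the current-divider rule, I = I_0 · G_k/ΣG = 3.85 × 0.2339 = 0.9005 µA.

I ≈ 0.901 µA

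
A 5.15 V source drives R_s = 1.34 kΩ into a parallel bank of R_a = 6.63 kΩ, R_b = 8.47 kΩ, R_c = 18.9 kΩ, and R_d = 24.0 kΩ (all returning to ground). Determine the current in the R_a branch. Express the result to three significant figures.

I ≈ 0.522 mA

Combine the parallel branches: R_p = (1/6.63 + 1/8.47 + 1/18.9 + 1/24.0)⁻¹ = 2.751 kΩ.
Node voltage V_A = V_s · R_p/(R_s + R_p) = 5.15 × 0.6725 = 3.463 V.
I(R_a) = V_A / R_a = 3.463/6.63 = 0.5224 mA.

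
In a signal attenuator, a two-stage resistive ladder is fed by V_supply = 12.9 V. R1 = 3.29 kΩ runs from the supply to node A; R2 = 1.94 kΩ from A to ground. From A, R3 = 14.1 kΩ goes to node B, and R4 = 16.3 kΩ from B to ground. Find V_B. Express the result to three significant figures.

V_B ≈ 2.47 V

Node A sees R2 in parallel with the series input of stage 2, R3 + R4 = 30.40 kΩ.
Effective lower resistance at A: R2 ‖ 30.40 = 1.824 kΩ.
V_A = 12.9 × 1.824/(3.29 + 1.824) = 4.600 V.
Then the unloaded second divider: V_B = V_A × R4/(R3+R4) = 4.600 × 0.5362 = 2.467 V.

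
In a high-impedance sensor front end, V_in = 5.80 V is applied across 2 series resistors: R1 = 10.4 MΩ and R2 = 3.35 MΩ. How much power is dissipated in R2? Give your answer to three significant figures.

Series current I = V_in/ΣR = 5.80/13.75 = 0.4218 µA.
P = I²R = 0.1779 × 3.35 = 0.5961 µW.

P ≈ 0.596 µW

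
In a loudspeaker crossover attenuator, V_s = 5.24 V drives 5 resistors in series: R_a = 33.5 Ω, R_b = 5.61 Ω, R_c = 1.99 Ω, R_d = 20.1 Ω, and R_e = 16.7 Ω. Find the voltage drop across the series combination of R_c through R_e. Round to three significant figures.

V ≈ 2.61 V

ΣR = 33.5 + 5.61 + 1.99 + 20.1 + 16.7 = 77.90 Ω.
R_{R_c..R_e} = 1.99 + 20.1 + 16.7 = 38.79 Ω.
By the voltage-divider rule, V = 5.24 × 38.79/77.90 = 2.609 V.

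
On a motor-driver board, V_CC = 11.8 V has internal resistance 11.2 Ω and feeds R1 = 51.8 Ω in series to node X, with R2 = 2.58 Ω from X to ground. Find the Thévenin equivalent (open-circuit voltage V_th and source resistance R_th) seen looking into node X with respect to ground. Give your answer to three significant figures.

V_th ≈ 0.464 V, R_th ≈ 2.48 Ω

R1' = 11.2 + 51.8 = 63.00 Ω (source resistance + R1).
Open-circuit (no load on X): V_th = V_CC · R2/(R1' + R2) = 11.8 × 2.58/(63.00 + 2.58) = 0.4642 V.
With V_CC suppressed (replaced by a short), R_th = R1' ‖ R2 = (63.00 × 2.58)/(63.00 + 2.58) = 2.478 Ω.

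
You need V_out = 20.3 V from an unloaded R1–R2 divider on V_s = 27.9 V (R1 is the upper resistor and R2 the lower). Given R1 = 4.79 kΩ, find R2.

Required fraction k = V_out/V_s = 0.7276.
So R2 = R1 · V_out/(V_s − V_out) = 4.79 × 20.3/(27.9 − 20.3) = 4.79 × 2.671 = 12.79 kΩ.

R2 ≈ 12.8 kΩ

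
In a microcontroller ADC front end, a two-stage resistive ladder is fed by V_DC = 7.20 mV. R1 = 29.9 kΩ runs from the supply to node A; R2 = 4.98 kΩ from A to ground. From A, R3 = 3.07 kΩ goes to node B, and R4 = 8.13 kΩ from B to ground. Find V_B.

The second stage (R3 + R4 = 11.20 kΩ) loads node A in parallel with R2.
R2 ‖ (R3+R4) = 3.447 kΩ.
V_A = 7.20 × 3.447/(29.9 + 3.447) = 0.7443 mV.
Then the unloaded second divider: V_B = V_A × R4/(R3+R4) = 0.7443 × 0.7259 = 0.5403 mV.

V_B ≈ 0.540 mV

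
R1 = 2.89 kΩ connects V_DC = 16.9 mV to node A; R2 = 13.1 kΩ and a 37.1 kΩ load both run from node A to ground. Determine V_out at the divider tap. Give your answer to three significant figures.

First combine the lower leg with the load: R2 ‖ R_L = 9.681 kΩ.
Voltage divider with the loaded lower leg: V_out = 16.9 × 9.681/(2.89 + 9.681) = 16.9 × 0.7701 = 13.01 mV.
(Unloaded it would be 13.8 mV; the load pulls it down.)

V_out ≈ 13.0 mV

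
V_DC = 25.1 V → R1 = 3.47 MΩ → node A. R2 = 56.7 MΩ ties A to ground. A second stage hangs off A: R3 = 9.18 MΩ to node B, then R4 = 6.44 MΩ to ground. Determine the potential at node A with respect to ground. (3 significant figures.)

V_A ≈ 19.6 V

Node A sees R2 in parallel with the series input of stage 2, R3 + R4 = 15.62 MΩ.
R2 ‖ (R3+R4) = 12.25 MΩ.
So V_A = 25.1 × 0.7792 = 19.56 V.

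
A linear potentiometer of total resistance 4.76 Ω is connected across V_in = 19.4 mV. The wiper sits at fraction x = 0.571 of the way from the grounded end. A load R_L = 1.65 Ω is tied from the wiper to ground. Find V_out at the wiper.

The pot divides into 2.042 Ω above the wiper and 2.718 Ω below.
R_L loads the lower segment: effective lower R = 1.027 Ω.
Loaded-divider output: V_out = 19.4 × 0.3346 = 6.491 mV.

V_out ≈ 6.49 mV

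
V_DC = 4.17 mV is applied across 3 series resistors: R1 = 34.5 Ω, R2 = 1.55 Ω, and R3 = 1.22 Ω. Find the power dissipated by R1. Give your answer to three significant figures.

The common current is I = 4.17/37.27 = 0.1119 mA.
V(R1) = I·R = 3.860 mV; P = V·I = 3.860 × 0.1119 = 0.4319 µW.

P ≈ 0.432 µW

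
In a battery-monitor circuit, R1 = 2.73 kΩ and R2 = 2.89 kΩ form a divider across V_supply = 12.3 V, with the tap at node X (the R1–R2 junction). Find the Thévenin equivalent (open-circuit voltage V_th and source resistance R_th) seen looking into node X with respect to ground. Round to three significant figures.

With X open, the divider is unloaded: V_th = 12.3 × 2.89/5.620 = 6.325 V.
Looking into X with the source shorted: R_th = R1·R2/(R1+R2) = 2.730 × 2.89/5.620 = 1.404 kΩ.

V_th ≈ 6.33 V, R_th ≈ 1.40 kΩ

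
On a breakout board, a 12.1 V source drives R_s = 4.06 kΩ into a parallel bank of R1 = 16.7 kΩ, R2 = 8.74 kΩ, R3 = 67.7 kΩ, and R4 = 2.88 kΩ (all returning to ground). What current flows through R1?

Combine the parallel branches: R_p = (1/16.7 + 1/8.74 + 1/67.7 + 1/2.88)⁻¹ = 1.865 kΩ.
V_A by voltage divider: V_A = 12.1 × 1.865/(4.06 + 1.865) = 3.808 V.
Branch current I = V_A/R1 = 3.808/16.7 = 0.2280 mA.

I ≈ 0.228 mA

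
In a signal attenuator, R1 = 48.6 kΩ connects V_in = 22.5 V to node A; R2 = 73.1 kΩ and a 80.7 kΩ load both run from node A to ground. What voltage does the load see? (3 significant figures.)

First combine the lower leg with the load: R2 ‖ R_L = 38.36 kΩ.
Now apply the divider: V_out = 22.5 × 0.4411 = 9.925 V.
(Unloaded it would be 13.5 V; the load pulls it down.)

V_out ≈ 9.92 V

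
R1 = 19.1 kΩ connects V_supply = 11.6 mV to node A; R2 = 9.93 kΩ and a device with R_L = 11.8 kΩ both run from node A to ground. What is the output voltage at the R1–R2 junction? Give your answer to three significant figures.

R2 ‖ R_L = (9.93 × 11.8)/(9.93 + 11.8) = 5.392 kΩ.
Voltage divider with the loaded lower leg: V_out = 11.6 × 5.392/(19.1 + 5.392) = 11.6 × 0.2202 = 2.554 mV.
(Unloaded it would be 3.97 mV; the load pulls it down.)

V_out ≈ 2.55 mV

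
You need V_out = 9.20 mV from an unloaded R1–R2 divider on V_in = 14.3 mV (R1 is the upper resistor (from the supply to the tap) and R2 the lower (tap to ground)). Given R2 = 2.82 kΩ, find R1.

R1 ≈ 1.56 kΩ

V_out/V_in = R2/(R1+R2) = 0.6434.
Rearranging, R1 = R2·(1−k)/k = 2.82 × 0.5543 = 1.563 kΩ.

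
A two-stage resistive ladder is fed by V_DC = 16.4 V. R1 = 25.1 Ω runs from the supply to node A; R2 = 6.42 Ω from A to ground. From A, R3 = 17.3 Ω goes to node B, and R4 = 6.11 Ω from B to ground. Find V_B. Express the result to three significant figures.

V_B ≈ 0.716 V

The second stage (R3 + R4 = 23.41 Ω) loads node A in parallel with R2.
Effective lower resistance at A: R2 ‖ 23.41 = 5.038 Ω.
V_A = 16.4 × 5.038/(25.1 + 5.038) = 2.742 V.
Then the unloaded second divider: V_B = V_A × R4/(R3+R4) = 2.742 × 0.2610 = 0.7156 V.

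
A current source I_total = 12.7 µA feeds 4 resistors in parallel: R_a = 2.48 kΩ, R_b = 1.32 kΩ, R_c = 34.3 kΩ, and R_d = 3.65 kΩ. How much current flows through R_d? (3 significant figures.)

Conductances: ΣG = 1/2.48 + 1/1.32 + 1/34.3 + 1/3.65 = 1.464 (1/kΩ).
By the current-divider rule, I = I_total · G_k/ΣG = 12.7 × 0.1871 = 2.377 µA.

I ≈ 2.38 µA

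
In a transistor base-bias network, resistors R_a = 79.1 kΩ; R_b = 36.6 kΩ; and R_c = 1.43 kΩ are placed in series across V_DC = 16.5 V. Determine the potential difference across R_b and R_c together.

V ≈ 5.36 V

Total series resistance ΣR = 79.1 + 36.6 + 1.43 = 117.1 kΩ.
R_{R_b..R_c} = 36.6 + 1.43 = 38.03 kΩ.
V = V_DC · R/ΣR = 16.5 × 0.3247 = 5.357 V.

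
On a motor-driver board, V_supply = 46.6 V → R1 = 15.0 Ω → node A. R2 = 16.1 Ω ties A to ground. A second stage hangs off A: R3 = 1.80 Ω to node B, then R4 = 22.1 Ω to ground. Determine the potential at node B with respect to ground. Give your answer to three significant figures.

Looking into the second stage from A: R3 + R4 = 23.90 Ω appears in parallel with R2.
R2 ‖ (R3+R4) = 9.620 Ω.
V_A = 46.6 × 9.620/(15.0 + 9.620) = 18.21 V.
Stage 2 is unloaded, so V_B = V_A · R4/(R3+R4) = 18.21 × 22.1/23.90 = 16.84 V.

V_B ≈ 16.8 V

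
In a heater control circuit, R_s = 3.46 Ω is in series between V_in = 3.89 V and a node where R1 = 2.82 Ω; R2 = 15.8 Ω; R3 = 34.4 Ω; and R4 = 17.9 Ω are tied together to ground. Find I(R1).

I ≈ 0.503 A

Parallel bank: R_p = 1/(1/2.82 + 1/15.8 + 1/34.4 + 1/17.9) = 1.989 Ω.
V_A = 3.89 × 1.989/5.449 = 1.420 V.
I(R1) = V_A / R1 = 1.420/2.82 = 0.5035 A.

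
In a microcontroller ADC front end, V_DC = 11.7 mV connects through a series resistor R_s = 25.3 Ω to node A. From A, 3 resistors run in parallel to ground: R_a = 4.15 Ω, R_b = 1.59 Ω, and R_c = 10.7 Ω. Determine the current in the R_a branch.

Equivalent of the parallel group: R_p = 1.038 Ω.
Node voltage V_A = V_DC · R_p/(R_s + R_p) = 11.7 × 0.03941 = 0.4611 mV.
Branch current I = V_A/R_a = 0.4611/4.15 = 0.1111 mA.
(Check via current divider: I_total = 0.4442 mA; share G_k/ΣG = 0.2501 → same result.)

I ≈ 0.111 mA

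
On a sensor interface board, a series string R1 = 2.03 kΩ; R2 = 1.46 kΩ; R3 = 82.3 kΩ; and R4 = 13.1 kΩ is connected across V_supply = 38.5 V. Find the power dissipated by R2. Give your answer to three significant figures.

The common current is I = 38.5/98.89 = 0.3893 mA.
P(R2) = I²·R2 = (0.3893)² × 1.46 = 0.2213 mW.

P ≈ 0.221 mW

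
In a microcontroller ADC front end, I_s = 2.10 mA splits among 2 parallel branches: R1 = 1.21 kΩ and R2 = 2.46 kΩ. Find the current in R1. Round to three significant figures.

I ≈ 1.41 mA

Two-branch current divider: I_k = I_s · R_other/(R_1 + R_2).
I(R1) = 2.10 × 2.46/(1.21 + 2.46) = 2.10 × 0.6703 = 1.408 mA.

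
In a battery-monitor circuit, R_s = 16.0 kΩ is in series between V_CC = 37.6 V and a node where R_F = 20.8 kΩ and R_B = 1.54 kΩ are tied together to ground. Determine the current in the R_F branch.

Equivalent of the parallel group: R_p = 1.434 kΩ.
Node voltage V_A = V_CC · R_p/(R_s + R_p) = 37.6 × 0.08224 = 3.092 V.
Branch current I = V_A/R_F = 3.092/20.8 = 0.1487 mA.

I ≈ 0.149 mA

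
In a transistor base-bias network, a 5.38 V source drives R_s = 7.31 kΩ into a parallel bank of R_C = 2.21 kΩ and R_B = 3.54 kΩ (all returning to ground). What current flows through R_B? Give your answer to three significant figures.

I ≈ 0.238 mA

Equivalent of the parallel group: R_p = 1.361 kΩ.
V_A = 5.38 × 1.361/8.671 = 0.8442 V.
Branch current I = V_A/R_B = 0.8442/3.54 = 0.2385 mA.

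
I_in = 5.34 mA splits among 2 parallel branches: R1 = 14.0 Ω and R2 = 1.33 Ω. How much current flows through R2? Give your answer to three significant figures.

I ≈ 4.88 mA

For two parallel branches, I_k = I_in · (other R)/(sum of R).
I(R2) = 5.34 × 14.0/(14.0 + 1.33) = 5.34 × 0.9132 = 4.877 mA.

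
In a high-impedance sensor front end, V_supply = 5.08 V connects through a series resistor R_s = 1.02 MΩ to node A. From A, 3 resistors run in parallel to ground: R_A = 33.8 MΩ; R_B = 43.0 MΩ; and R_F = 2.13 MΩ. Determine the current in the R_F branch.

I ≈ 1.56 µA

Parallel bank: R_p = 1/(1/33.8 + 1/43.0 + 1/2.13) = 1.915 MΩ.
V_A by voltage divider: V_A = 5.08 × 1.915/(1.02 + 1.915) = 3.314 V.
I(R_F) = V_A / R_F = 3.314/2.13 = 1.556 µA.
(Check via current divider: I_total = 1.731 µA; share G_k/ΣG = 0.8988 → same result.)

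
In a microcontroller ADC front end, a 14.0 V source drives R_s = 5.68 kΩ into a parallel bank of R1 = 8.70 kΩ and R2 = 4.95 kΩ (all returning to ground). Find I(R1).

I ≈ 0.575 mA

Parallel bank: R_p = 1/(1/8.70 + 1/4.95) = 3.155 kΩ.
V_A = 14.0 × 3.155/8.835 = 4.999 V.
Branch current I = V_A/R1 = 4.999/8.70 = 0.5746 mA.
(Check via current divider: I_total = 1.585 mA; share G_k/ΣG = 0.3626 → same result.)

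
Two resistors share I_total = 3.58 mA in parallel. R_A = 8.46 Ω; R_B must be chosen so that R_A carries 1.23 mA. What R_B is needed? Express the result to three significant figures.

R_B ≈ 4.43 Ω

The fraction through R_A equals R_B/(R_A+R_B).
With f = 0.3436, R_B = R_A · f/(1−f) = 8.46 × 0.5234 = 4.428 Ω.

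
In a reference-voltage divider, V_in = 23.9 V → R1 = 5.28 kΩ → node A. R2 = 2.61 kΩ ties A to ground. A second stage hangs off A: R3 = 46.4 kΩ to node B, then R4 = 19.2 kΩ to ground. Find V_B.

Node A sees R2 in parallel with the series input of stage 2, R3 + R4 = 65.60 kΩ.
Effective lower resistance at A: R2 ‖ 65.60 = 2.510 kΩ.
V_A = 23.9 × 2.510/(5.28 + 2.510) = 7.701 V.
Then the unloaded second divider: V_B = V_A × R4/(R3+R4) = 7.701 × 0.2927 = 2.254 V.

V_B ≈ 2.25 V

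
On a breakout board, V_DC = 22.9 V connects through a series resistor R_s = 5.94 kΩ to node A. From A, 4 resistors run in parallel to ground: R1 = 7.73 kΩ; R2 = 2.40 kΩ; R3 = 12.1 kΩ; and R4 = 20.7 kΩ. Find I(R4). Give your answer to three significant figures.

Parallel bank: R_p = 1/(1/7.73 + 1/2.40 + 1/12.1 + 1/20.7) = 1.477 kΩ.
V_A by voltage divider: V_A = 22.9 × 1.477/(5.94 + 1.477) = 4.561 V.
Branch current I = V_A/R4 = 4.561/20.7 = 0.2203 mA.

I ≈ 0.220 mA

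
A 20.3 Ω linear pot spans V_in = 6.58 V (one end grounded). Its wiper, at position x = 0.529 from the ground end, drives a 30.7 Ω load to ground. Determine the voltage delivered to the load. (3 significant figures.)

V_out ≈ 2.99 V

Lower segment x·R_p = 10.74 Ω; upper segment (1−x)·R_p = 9.561 Ω.
(x·R_p) ‖ R_L = 7.956 Ω.
V_out = 6.58 × 7.956/(9.561 + 7.956) = 2.988 V.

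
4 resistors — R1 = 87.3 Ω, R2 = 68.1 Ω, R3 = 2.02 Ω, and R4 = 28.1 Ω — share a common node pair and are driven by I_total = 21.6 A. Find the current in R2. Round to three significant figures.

I ≈ 0.570 A

Conductances: ΣG = 1/87.3 + 1/68.1 + 1/2.02 + 1/28.1 = 0.5568 (1/Ω).
R2 takes the fraction G_k/ΣG = 0.01468/0.5568 = 0.02637, so I = 21.6 × 0.02637 = 0.5697 A.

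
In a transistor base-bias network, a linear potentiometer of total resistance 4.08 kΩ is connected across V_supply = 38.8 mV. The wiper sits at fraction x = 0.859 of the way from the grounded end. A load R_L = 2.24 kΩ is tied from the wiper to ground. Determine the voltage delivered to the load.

The pot divides into 0.5753 kΩ above the wiper and 3.505 kΩ below.
(x·R_p) ‖ R_L = 1.367 kΩ.
V_out = 38.8 × 1.367/(0.5753 + 1.367) = 27.31 mV.
(Unloaded: V_out = x·V_supply = 33.3 mV.)

V_out ≈ 27.3 mV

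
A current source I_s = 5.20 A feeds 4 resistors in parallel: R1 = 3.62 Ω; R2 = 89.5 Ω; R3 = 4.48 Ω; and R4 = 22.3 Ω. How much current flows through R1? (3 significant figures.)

Total conductance ΣG = 1/3.62 + 1/89.5 + 1/4.48 + 1/22.3 = 0.5555 (units of 1/Ω).
Current divider: I(R1) = I_s · G_k/ΣG = 5.20 × (0.2762/0.5555) = 5.20 × 0.4973 = 2.586 A.

I ≈ 2.59 A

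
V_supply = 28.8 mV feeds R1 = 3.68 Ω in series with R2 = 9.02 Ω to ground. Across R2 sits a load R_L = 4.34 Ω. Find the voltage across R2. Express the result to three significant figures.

V_out ≈ 12.8 mV

First combine the lower leg with the load: R2 ‖ R_L = 2.930 Ω.
Now apply the divider: V_out = 28.8 × 0.4433 = 12.77 mV.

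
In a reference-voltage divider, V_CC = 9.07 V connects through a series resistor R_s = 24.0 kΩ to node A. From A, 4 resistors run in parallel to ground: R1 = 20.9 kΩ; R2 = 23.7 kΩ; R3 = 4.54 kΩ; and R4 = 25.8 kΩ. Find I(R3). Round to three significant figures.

Parallel bank: R_p = 1/(1/20.9 + 1/23.7 + 1/4.54 + 1/25.8) = 2.865 kΩ.
Node voltage V_A = V_CC · R_p/(R_s + R_p) = 9.07 × 0.1066 = 0.9672 V.
I(R3) = V_A / R3 = 0.9672/4.54 = 0.2130 mA.
(Equivalently: I_total = 0.3376 mA, then current-divider fraction G_k/ΣG = 0.6310.)

I ≈ 0.213 mA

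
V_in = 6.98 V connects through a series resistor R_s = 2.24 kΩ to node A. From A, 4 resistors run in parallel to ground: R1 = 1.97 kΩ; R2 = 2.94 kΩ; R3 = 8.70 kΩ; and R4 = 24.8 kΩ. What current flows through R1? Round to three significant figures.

Equivalent of the parallel group: R_p = 0.9970 kΩ.
V_A = 6.98 × 0.9970/3.237 = 2.150 V.
Branch current I = V_A/R1 = 2.150/1.97 = 1.091 mA.
(Check via current divider: I_total = 2.156 mA; share G_k/ΣG = 0.5061 → same result.)

I ≈ 1.09 mA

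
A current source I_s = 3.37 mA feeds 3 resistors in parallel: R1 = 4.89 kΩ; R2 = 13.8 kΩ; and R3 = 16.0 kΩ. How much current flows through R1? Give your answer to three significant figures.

Conductances: ΣG = 1/4.89 + 1/13.8 + 1/16.0 = 0.3395 (1/kΩ).
Current divider: I(R1) = I_s · G_k/ΣG = 3.37 × (0.2045/0.3395) = 3.37 × 0.6024 = 2.030 mA.

I ≈ 2.03 mA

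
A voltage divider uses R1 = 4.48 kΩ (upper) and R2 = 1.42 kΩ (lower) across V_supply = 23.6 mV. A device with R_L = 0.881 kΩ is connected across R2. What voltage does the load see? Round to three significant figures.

V_out ≈ 2.55 mV

The load sits in parallel with R2, giving an effective lower resistance R2' = R2·R_L/(R2+R_L) = 0.5437 kΩ.
Voltage divider with the loaded lower leg: V_out = 23.6 × 0.5437/(4.48 + 0.5437) = 23.6 × 0.1082 = 2.554 mV.
(Unloaded it would be 5.68 mV; the load pulls it down.)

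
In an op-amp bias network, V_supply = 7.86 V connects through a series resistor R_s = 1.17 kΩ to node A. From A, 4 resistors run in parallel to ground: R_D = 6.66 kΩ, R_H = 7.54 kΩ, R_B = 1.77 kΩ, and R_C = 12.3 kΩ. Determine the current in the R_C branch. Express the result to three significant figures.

I ≈ 0.306 mA

Combine the parallel branches: R_p = (1/6.66 + 1/7.54 + 1/1.77 + 1/12.3)⁻¹ = 1.076 kΩ.
V_A by voltage divider: V_A = 7.86 × 1.076/(1.17 + 1.076) = 3.766 V.
I(R_C) = V_A / R_C = 3.766/12.3 = 0.3062 mA.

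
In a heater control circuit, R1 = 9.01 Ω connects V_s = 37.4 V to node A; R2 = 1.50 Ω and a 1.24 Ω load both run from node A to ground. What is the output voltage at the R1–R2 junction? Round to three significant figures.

V_out ≈ 2.62 V

The load sits in parallel with R2, giving an effective lower resistance R2' = R2·R_L/(R2+R_L) = 0.6788 Ω.
Then V_out = V_s · R2'/(R1 + R2') = 37.4 × 0.6788/9.689 = 2.620 V.
(Unloaded it would be 5.34 V; the load pulls it down.)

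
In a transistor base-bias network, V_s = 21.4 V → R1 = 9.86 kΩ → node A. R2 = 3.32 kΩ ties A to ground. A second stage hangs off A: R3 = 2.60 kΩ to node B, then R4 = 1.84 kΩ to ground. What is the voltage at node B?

Looking into the second stage from A: R3 + R4 = 4.440 kΩ appears in parallel with R2.
R2 ‖ (R3+R4) = 1.900 kΩ.
V_A = 21.4 × 1.900/(9.86 + 1.900) = 3.457 V.
Stage 2 is unloaded, so V_B = V_A · R4/(R3+R4) = 3.457 × 1.84/4.440 = 1.433 V.

V_B ≈ 1.43 V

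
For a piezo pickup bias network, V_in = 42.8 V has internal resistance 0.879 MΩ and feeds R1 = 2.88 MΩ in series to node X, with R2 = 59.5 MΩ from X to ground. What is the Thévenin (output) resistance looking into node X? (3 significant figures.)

R1' = 0.879 + 2.88 = 3.759 MΩ (source resistance + R1).
Zeroing V_in shorts the top of R1' to ground, so R_th = R1' ‖ R2 = 3.536 MΩ.

R_th ≈ 3.54 MΩ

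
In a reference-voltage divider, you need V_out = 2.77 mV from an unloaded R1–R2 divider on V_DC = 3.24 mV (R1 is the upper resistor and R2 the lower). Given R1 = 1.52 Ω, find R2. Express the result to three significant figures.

V_out/V_DC = R2/(R1+R2) = 0.8549.
R2 = R1 · 0.8549/(1 − 0.8549) = 8.958 Ω.

R2 ≈ 8.96 Ω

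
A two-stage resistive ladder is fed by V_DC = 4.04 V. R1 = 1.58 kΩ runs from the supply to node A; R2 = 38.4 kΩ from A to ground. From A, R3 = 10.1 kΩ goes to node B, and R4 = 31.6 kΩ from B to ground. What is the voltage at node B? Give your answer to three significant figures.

V_B ≈ 2.84 V

Node A sees R2 in parallel with the series input of stage 2, R3 + R4 = 41.70 kΩ.
Effective lower resistance at A: R2 ‖ 41.70 = 19.99 kΩ.
V_A = 4.04 × 19.99/(1.58 + 19.99) = 3.744 V.
Then the unloaded second divider: V_B = V_A × R4/(R3+R4) = 3.744 × 0.7578 = 2.837 V.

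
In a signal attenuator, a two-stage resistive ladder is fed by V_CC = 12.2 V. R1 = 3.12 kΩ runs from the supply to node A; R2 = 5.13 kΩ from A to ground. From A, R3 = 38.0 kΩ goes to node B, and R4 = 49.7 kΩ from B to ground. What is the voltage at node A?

The second stage (R3 + R4 = 87.70 kΩ) loads node A in parallel with R2.
R2 ‖ (R3+R4) = 4.847 kΩ.
V_A = 12.2 × 4.847/(3.12 + 4.847) = 7.422 V.

V_A ≈ 7.42 V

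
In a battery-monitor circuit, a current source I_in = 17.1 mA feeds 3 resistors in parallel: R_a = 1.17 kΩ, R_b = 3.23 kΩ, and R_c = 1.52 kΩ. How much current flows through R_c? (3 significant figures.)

I ≈ 6.17 mA

Total conductance ΣG = 1/1.17 + 1/3.23 + 1/1.52 = 1.822 (units of 1/kΩ).
R_c takes the fraction G_k/ΣG = 0.6579/1.822 = 0.3610, so I = 17.1 × 0.3610 = 6.174 mA.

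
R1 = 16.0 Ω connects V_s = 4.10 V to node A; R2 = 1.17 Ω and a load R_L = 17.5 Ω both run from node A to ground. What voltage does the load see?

V_out ≈ 0.263 V

R2 ‖ R_L = (1.17 × 17.5)/(1.17 + 17.5) = 1.097 Ω.
Voltage divider with the loaded lower leg: V_out = 4.10 × 1.097/(16.0 + 1.097) = 4.10 × 0.06415 = 0.2630 V.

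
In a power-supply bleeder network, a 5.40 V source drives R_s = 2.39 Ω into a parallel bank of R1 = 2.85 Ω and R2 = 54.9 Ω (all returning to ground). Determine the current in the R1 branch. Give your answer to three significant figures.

Combine the parallel branches: R_p = (1/2.85 + 1/54.9)⁻¹ = 2.709 Ω.
Node voltage V_A = V_supply · R_p/(R_s + R_p) = 5.40 × 0.5313 = 2.869 V.
Branch current I = V_A/R1 = 2.869/2.85 = 1.007 A.

I ≈ 1.01 A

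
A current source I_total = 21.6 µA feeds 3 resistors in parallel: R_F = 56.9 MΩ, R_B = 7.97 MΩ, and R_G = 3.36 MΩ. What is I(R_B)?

I ≈ 6.15 µA

Conductances: ΣG = 1/56.9 + 1/7.97 + 1/3.36 = 0.4407 (1/MΩ).
R_B takes the fraction G_k/ΣG = 0.1255/0.4407 = 0.2847, so I = 21.6 × 0.2847 = 6.150 µA.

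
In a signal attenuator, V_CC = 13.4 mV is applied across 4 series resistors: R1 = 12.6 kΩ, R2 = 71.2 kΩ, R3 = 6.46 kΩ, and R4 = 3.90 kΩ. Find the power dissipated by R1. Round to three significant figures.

P ≈ 0.255 nW

Series current I = V_CC/ΣR = 13.4/94.16 = 0.1423 µA.
V(R1) = I·R = 1.793 mV; P = V·I = 1.793 × 0.1423 = 0.2552 nW.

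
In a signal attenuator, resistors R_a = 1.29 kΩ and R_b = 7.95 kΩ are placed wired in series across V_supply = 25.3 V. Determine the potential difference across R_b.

V ≈ 21.8 V

Series total: ΣR = 1.29 + 7.95 = 9.240 kΩ.
V = V_supply · R/ΣR = 25.3 × 0.8604 = 21.77 V.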